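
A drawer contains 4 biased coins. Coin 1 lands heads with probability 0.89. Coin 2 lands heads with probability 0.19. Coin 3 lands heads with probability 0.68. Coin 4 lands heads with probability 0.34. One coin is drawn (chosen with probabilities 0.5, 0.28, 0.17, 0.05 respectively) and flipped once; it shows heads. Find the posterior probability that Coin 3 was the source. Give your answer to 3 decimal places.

Posterior probability ≈ 0.183

P(heads|C1) = 0.89; P(heads|C2) = 0.19; P(heads|C3) = 0.68; P(heads|C4) = 0.34.
Prior × likelihood for each source: 0.5·0.89=0.4450, 0.28·0.19=0.05320, 0.17·0.68=0.1156, 0.05·0.34=0.01700. Summing gives P(heads) = 0.63080.
P(Coin 3 | heads) = 0.1156 / 0.63080 = 0.183.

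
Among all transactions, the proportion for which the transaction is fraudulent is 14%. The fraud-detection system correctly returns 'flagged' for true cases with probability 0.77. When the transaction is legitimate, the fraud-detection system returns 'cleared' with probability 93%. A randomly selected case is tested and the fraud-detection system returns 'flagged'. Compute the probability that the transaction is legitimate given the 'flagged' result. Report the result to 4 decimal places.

P(¬H | E) ≈ 0.3583

Write H for 'the transaction is fraudulent'. Prior odds H:¬H = 0.14/0.86 = 0.16279. For the 'flagged' outcome, the likelihood ratio is 0.77/0.07 = 11.000.
Posterior odds = 0.16279 × 11.000 = 1.7907, so P(H|E) = 1.7907/(1+1.7907) = 0.6417. Then P(¬H|E) = 1 − 0.6417 = 0.3583.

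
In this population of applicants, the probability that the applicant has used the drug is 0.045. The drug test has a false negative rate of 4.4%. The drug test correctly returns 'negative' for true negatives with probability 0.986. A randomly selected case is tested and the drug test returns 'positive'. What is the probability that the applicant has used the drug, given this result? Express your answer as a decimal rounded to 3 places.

Let H be the event that the applicant has used the drug. P(H) = 0.045, so P(¬H) = 0.955. With E the 'positive' result, P(E|H) = 0.956 and P(E|¬H) = 0.014.
P(E) = 0.956·0.045 + 0.014·0.955 = 0.043020 + 0.013370 = 0.056390.
By Bayes' theorem, P(H|E) = 0.043020 / 0.056390 = 0.763.

P(H | E) ≈ 0.763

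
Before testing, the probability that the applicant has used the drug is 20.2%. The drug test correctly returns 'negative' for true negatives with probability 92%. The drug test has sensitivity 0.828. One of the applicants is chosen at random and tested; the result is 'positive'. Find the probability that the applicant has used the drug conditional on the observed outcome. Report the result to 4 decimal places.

Let H be the event that the applicant has used the drug. P(H) = 0.202, so P(¬H) = 0.798. With E the 'positive' result, P(E|H) = 0.828 and P(E|¬H) = 0.08.
P(E) = 0.828·0.202 + 0.08·0.798 = 0.16726 + 0.063840 = 0.23110.
By Bayes' theorem, P(H|E) = 0.16726 / 0.23110 = 0.7238.

P(H | E) ≈ 0.7238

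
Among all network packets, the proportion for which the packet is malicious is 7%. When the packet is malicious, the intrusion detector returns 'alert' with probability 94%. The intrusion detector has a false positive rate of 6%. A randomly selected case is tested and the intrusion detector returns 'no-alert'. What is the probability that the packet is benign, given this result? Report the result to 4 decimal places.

Let H be the event that the packet is malicious. P(H) = 0.07, so P(¬H) = 0.93. With E the 'no-alert' result, P(E|H) = 0.06 and P(E|¬H) = 0.94.
P(E) = 0.06·0.07 + 0.94·0.93 = 0.0042000 + 0.87420 = 0.87840.
By Bayes' theorem, P(H|E) = 0.0042000 / 0.87840 = 0.0048. Hence P(¬H|E) = 1 − 0.0048 = 0.9952.

P(¬H | E) ≈ 0.9952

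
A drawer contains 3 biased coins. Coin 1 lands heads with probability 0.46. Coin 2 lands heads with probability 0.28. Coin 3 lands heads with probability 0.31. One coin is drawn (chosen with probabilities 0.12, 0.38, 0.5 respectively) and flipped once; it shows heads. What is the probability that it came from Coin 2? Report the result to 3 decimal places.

P(heads|C1) = 0.46; P(heads|C2) = 0.28; P(heads|C3) = 0.31.
Prior × likelihood for each source: 0.12·0.46=0.05520, 0.38·0.28=0.1064, 0.5·0.31=0.1550. Summing gives P(heads) = 0.31660.
P(Coin 2 | heads) = 0.1064 / 0.31660 = 0.336.

Posterior probability ≈ 0.336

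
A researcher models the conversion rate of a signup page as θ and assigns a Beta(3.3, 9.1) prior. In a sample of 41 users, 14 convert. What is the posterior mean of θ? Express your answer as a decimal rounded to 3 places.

Posterior mean ≈ 0.324

The binomial likelihood is conjugate to the Beta prior: with 14 successes and 27 failures, the posterior is Beta(3.3+14, 9.1+27) = Beta(17.3, 36.1).
E[θ | data] = 17.3/(17.3+36.1) = 0.324.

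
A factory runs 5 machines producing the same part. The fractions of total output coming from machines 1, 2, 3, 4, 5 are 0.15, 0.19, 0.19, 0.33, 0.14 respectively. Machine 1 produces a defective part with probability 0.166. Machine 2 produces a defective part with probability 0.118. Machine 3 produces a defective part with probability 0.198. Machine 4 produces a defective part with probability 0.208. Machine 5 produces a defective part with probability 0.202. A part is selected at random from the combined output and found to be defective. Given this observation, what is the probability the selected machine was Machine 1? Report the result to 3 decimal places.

Tabulate prior·likelihood by source: [1] prior 0.15, lik 0.166, product 0.02490; [2] prior 0.19, lik 0.118, product 0.02242; [3] prior 0.19, lik 0.198, product 0.03762; [4] prior 0.33, lik 0.208, product 0.06864; [5] prior 0.14, lik 0.202, product 0.02828.
Normalizing constant = 0.18186; the posterior for Machine 1 is its product over the sum, 0.02490/0.18186 = 0.137.

Posterior probability ≈ 0.137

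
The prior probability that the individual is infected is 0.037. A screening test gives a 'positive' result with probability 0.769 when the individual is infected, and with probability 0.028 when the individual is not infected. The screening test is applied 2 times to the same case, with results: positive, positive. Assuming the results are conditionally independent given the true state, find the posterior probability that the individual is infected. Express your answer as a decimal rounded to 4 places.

With H the event that the individual is infected, the joint likelihood of the observed sequence is P(data|H) = 0.769·0.769 = 0.59136 and P(data|¬H) = 0.028·0.028 = 0.00078400.
Bayes: P(H|data) = 0.037·0.59136 / (0.037·0.59136 + 0.963·0.00078400) = 0.021880/0.022635 = 0.9666.

Posterior P(H) ≈ 0.9666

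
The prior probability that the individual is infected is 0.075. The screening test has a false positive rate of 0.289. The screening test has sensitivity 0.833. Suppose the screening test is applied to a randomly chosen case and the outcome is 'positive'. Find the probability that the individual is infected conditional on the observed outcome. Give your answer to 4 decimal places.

Let H be the event that the individual is infected. P(H) = 0.075, so P(¬H) = 0.925. With E the 'positive' result, P(E|H) = 0.833 and P(E|¬H) = 0.289.
P(E) = 0.833·0.075 + 0.289·0.925 = 0.062475 + 0.26732 = 0.32980.
By Bayes' theorem, P(H|E) = 0.062475 / 0.32980 = 0.1894.

P(H | E) ≈ 0.1894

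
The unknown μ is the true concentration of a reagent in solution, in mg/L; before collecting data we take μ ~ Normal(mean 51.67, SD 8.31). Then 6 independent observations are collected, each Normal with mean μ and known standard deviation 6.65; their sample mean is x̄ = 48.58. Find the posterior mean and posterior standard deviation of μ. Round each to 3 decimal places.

Prior precision 1/τ₀² = 1/8.31² = 0.0144810; data precision n/σ² = 6/6.65² = 0.135678.
Posterior precision = 0.0144810 + 0.135678 = 0.150159, giving posterior SD = 1/√0.150159 = 2.581.
Posterior mean = (0.0144810·51.67 + 0.135678·48.58) / 0.150159 = 48.878.

Posterior mean ≈ 48.878; posterior SD ≈ 2.581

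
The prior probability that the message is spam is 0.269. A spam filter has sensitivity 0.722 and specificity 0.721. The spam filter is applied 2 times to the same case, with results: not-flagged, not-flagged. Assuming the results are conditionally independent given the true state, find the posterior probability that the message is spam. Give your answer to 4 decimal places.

Let H be the event that the message is spam; start with P(H) = 0.269. P('spam-flagged'|H) = 0.722, P('spam-flagged'|¬H) = 0.279.
Update on result 1 ('not-flagged'): P(H) ← 0.278·0.2690 / (0.278·0.2690 + 0.721·0.7310) = 0.074782/0.60183 = 0.1243.
Update on result 2 ('not-flagged'): P(H) ← 0.278·0.1243 / (0.278·0.1243 + 0.721·0.8757) = 0.034543/0.66595 = 0.0519.

Posterior P(H) ≈ 0.0519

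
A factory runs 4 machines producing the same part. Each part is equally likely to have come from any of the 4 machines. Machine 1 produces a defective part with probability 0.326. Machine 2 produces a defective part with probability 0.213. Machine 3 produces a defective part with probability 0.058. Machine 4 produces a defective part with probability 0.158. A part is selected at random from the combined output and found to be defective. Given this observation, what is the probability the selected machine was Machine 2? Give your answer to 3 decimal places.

Tabulate prior·likelihood by source: [1] prior 0.25, lik 0.326, product 0.08150; [2] prior 0.25, lik 0.213, product 0.05325; [3] prior 0.25, lik 0.058, product 0.01450; [4] prior 0.25, lik 0.158, product 0.03950.
Normalizing constant = 0.18875; the posterior for Machine 2 is its product over the sum, 0.05325/0.18875 = 0.282.

Posterior probability ≈ 0.282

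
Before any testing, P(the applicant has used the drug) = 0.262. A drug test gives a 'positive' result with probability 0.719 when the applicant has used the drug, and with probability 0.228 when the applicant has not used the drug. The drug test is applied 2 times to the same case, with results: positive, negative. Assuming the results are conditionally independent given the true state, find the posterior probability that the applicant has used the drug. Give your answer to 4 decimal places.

With H the event that the applicant has used the drug, the joint likelihood of the observed sequence is P(data|H) = 0.719·0.281 = 0.20204 and P(data|¬H) = 0.228·0.772 = 0.17602.
Bayes: P(H|data) = 0.262·0.20204 / (0.262·0.20204 + 0.738·0.17602) = 0.052934/0.18283 = 0.2895.

Posterior P(H) ≈ 0.2895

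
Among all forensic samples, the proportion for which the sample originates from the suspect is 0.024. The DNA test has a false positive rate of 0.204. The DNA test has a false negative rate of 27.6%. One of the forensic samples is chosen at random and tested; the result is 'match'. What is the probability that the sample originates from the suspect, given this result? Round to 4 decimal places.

Let H be the event that the sample originates from the suspect. P(H) = 0.024, so P(¬H) = 0.976. With E the 'match' result, P(E|H) = 0.724 and P(E|¬H) = 0.204.
P(E) = 0.724·0.024 + 0.204·0.976 = 0.017376 + 0.19910 = 0.21648.
By Bayes' theorem, P(H|E) = 0.017376 / 0.21648 = 0.0803.

P(H | E) ≈ 0.0803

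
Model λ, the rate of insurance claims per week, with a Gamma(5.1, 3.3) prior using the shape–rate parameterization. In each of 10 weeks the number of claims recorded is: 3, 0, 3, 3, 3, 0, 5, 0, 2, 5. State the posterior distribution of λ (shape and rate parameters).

The Poisson likelihood adds the total count to the shape and the number of exposure periods to the rate. Here ∑xᵢ = 24 and n = 10, so shape 5.1→29.1 and rate 3.3→13.3.

Posterior: Gamma(shape=29.1, rate=13.3)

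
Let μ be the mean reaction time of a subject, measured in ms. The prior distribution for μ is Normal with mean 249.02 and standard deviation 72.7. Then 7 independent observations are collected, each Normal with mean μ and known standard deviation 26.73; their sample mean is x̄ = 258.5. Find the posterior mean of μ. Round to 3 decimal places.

Posterior mean ≈ 258.320

With known σ, the Normal prior is conjugate. Weight on the data is w = (n/σ²)/(n/σ² + 1/τ₀²) = 0.00979716/(0.00979716+0.00018920) = 0.98105.
Posterior mean = w·x̄ + (1−w)·μ₀ = 0.98105·258.5 + 0.018946·249.02 = 258.320.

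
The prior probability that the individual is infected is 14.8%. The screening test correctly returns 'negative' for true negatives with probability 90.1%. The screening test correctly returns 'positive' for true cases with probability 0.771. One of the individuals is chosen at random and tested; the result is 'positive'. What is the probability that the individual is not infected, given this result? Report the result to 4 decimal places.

P(¬H | E) ≈ 0.4250

Write H for 'the individual is infected'. Prior odds H:¬H = 0.148/0.852 = 0.17371. For the 'positive' outcome, the likelihood ratio is 0.771/0.099 = 7.7879.
Posterior odds = 0.17371 × 7.7879 = 1.3528, so P(H|E) = 1.3528/(1+1.3528) = 0.5750. Then P(¬H|E) = 1 − 0.5750 = 0.4250.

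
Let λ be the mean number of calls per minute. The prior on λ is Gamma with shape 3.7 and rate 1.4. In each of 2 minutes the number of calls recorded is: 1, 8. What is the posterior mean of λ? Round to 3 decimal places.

Posterior mean ≈ 3.735

The Poisson likelihood adds the total count to the shape and the number of exposure periods to the rate. Here ∑xᵢ = 9 and n = 2, so shape 3.7→12.7 and rate 1.4→3.4.
Posterior mean = shape/rate = 12.7/3.4 = 3.735.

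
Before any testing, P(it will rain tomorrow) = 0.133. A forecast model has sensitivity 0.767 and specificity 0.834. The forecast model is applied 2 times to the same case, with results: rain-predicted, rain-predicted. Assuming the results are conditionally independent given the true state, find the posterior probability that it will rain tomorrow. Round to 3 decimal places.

Posterior P(H) ≈ 0.766

Let H be the event that it will rain tomorrow; start with P(H) = 0.133. P('rain-predicted'|H) = 0.767, P('rain-predicted'|¬H) = 0.166.
Update on result 1 ('rain-predicted'): P(H) ← 0.767·0.1330 / (0.767·0.1330 + 0.166·0.8670) = 0.10201/0.24593 = 0.4148.
Update on result 2 ('rain-predicted'): P(H) ← 0.767·0.4148 / (0.767·0.4148 + 0.166·0.5852) = 0.31815/0.41529 = 0.7661.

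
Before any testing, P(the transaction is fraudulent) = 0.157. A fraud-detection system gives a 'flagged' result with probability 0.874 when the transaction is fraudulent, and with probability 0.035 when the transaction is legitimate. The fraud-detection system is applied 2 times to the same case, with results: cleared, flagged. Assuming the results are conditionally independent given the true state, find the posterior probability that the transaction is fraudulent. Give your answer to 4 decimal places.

Posterior P(H) ≈ 0.3778

With H the event that the transaction is fraudulent, the joint likelihood of the observed sequence is P(data|H) = 0.126·0.874 = 0.11012 and P(data|¬H) = 0.965·0.035 = 0.033775.
Bayes: P(H|data) = 0.157·0.11012 / (0.157·0.11012 + 0.843·0.033775) = 0.017289/0.045762 = 0.3778.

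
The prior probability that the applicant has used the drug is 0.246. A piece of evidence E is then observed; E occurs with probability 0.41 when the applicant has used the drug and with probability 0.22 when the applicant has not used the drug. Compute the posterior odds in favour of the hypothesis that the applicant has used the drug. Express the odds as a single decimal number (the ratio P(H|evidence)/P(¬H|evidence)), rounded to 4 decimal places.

Posterior odds ≈ 0.6080

Prior odds = 0.246/(1−0.246) = 0.32626. In log-odds, ln(0.32626) = -1.1201.
Add log likelihood ratio: ln(1.8636) = 0.62253.
Posterior log-odds = -0.49753, so posterior odds = exp(-0.49753) = 0.60803.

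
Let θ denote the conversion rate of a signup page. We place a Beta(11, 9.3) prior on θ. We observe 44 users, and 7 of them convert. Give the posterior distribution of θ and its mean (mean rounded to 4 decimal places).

Posterior: Beta(18, 46.3); mean ≈ 0.2799

Observing 7 successes and 37 failures updates Beta(11, 9.3) by adding the success and failure counts to the two shape parameters: α = 11+7 = 18, β = 9.3+37 = 46.3.
Posterior mean = α/(α+β) = 18/64.3 = 0.2799.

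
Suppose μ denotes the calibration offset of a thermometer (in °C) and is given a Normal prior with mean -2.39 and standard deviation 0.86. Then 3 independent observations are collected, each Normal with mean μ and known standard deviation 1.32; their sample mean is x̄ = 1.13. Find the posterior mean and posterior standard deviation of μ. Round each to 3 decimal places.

With known σ, the Normal prior is conjugate. Weight on the data is w = (n/σ²)/(n/σ² + 1/τ₀²) = 1.72176/(1.72176+1.35208) = 0.56013.
Posterior mean = w·x̄ + (1−w)·μ₀ = 0.56013·1.13 + 0.43987·-2.39 = -0.418. Posterior variance = 1/(1.72176+1.35208) = 0.325325, so SD = 0.570.

Posterior mean ≈ -0.418; posterior SD ≈ 0.570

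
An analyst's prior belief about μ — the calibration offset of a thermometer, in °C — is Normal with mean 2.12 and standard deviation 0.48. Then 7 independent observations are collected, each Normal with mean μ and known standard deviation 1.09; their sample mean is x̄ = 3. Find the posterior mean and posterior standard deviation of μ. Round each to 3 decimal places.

Prior precision 1/τ₀² = 1/0.48² = 4.34028; data precision n/σ² = 7/1.09² = 5.89176.
Posterior precision = 4.34028 + 5.89176 = 10.2320, giving posterior SD = 1/√10.2320 = 0.313.
Posterior mean = (4.34028·2.12 + 5.89176·3) / 10.2320 = 2.627.

Posterior mean ≈ 2.627; posterior SD ≈ 0.313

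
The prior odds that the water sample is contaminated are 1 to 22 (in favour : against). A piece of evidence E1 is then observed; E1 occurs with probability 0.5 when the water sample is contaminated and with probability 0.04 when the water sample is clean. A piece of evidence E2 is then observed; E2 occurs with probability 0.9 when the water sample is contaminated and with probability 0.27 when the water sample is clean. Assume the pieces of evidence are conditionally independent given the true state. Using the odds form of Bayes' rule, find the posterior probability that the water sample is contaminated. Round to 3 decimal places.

Posterior probability ≈ 0.654

Prior odds = 1/22 = 0.045455.
Likelihood ratio for E1 = 0.5/0.04 = 12.500.
Likelihood ratio for E2 = 0.9/0.27 = 3.3333.
Posterior odds = prior odds × LR₁ × LR₂ = 1.8939.
Posterior probability = odds/(1+odds) = 1.8939/2.8939 = 0.654.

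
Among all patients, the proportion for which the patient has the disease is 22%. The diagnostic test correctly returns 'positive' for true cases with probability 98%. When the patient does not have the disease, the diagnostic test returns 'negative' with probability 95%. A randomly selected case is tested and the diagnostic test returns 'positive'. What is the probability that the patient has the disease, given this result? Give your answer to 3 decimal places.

P(H | E) ≈ 0.847

Write H for 'the patient has the disease'. Prior odds H:¬H = 0.22/0.78 = 0.28205. For the 'positive' outcome, the likelihood ratio is 0.98/0.05 = 19.600.
Posterior odds = 0.28205 × 19.600 = 5.5282, so P(H|E) = 5.5282/(1+5.5282) = 0.847.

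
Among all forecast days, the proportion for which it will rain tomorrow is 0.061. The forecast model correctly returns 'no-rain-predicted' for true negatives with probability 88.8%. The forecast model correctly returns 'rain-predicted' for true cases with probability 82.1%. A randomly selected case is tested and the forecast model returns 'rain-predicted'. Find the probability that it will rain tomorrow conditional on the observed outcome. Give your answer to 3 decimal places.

Write H for 'it will rain tomorrow'. Prior odds H:¬H = 0.061/0.939 = 0.064963. For the 'rain-predicted' outcome, the likelihood ratio is 0.821/0.112 = 7.3304.
Posterior odds = 0.064963 × 7.3304 = 0.47620, so P(H|E) = 0.47620/(1+0.47620) = 0.323.

P(H | E) ≈ 0.323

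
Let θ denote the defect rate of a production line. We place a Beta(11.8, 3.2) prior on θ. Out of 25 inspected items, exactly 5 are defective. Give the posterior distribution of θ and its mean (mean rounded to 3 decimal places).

Observing 5 successes and 20 failures updates Beta(11.8, 3.2) by adding the success and failure counts to the two shape parameters: α = 11.8+5 = 16.8, β = 3.2+20 = 23.2.
E[θ | data] = 16.8/(16.8+23.2) = 0.420.

Posterior: Beta(16.8, 23.2); mean ≈ 0.420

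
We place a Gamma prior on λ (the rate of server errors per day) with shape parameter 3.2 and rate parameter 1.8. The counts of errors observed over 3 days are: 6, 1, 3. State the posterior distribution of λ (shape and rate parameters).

Posterior: Gamma(shape=13.2, rate=4.8)

The Poisson likelihood adds the total count to the shape and the number of exposure periods to the rate. Here ∑xᵢ = 10 and n = 3, so shape 3.2→13.2 and rate 1.8→4.8.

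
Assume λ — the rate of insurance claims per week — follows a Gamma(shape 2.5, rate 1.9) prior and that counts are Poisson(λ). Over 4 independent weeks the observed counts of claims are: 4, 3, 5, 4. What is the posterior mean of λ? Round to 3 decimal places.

The Poisson likelihood adds the total count to the shape and the number of exposure periods to the rate. Here ∑xᵢ = 16 and n = 4, so shape 2.5→18.5 and rate 1.9→5.9.
Posterior mean = shape/rate = 18.5/5.9 = 3.136.

Posterior mean ≈ 3.136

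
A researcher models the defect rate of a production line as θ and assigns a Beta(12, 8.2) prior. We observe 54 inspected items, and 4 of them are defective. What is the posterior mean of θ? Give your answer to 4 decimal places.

Posterior mean ≈ 0.2156

The binomial likelihood is conjugate to the Beta prior: with 4 successes and 50 failures, the posterior is Beta(12+4, 8.2+50) = Beta(16, 58.2).
E[θ | data] = 16/(16+58.2) = 0.2156.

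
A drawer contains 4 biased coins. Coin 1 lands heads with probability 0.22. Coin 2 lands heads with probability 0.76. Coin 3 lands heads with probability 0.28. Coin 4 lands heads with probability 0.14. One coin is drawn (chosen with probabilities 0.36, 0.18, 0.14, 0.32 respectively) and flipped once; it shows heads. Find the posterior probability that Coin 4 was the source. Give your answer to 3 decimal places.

Posterior probability ≈ 0.149

Tabulate prior·likelihood by source: [1] prior 0.36, lik 0.22, product 0.07920; [2] prior 0.18, lik 0.76, product 0.1368; [3] prior 0.14, lik 0.28, product 0.03920; [4] prior 0.32, lik 0.14, product 0.04480.
Normalizing constant = 0.30000; the posterior for Coin 4 is its product over the sum, 0.04480/0.30000 = 0.149.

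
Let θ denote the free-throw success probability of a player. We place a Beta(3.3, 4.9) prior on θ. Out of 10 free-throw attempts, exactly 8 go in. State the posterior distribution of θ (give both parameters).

Observing 8 successes and 2 failures updates Beta(3.3, 4.9) by adding the success and failure counts to the two shape parameters: α = 3.3+8 = 11.3, β = 4.9+2 = 6.9.

Posterior: Beta(11.3, 6.9)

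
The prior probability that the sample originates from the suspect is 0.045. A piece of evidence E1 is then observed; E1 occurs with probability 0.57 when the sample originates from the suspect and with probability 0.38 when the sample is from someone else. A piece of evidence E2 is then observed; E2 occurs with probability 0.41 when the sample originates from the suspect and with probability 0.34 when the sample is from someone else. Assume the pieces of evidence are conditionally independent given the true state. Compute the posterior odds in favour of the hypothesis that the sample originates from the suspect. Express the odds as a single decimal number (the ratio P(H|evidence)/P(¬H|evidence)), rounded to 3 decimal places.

Prior odds = 0.045/(1−0.045) = 0.047120. In log-odds, ln(0.047120) = -3.0550.
Add log likelihood ratios: ln(1.5000) + ln(1.2059) = 0.59268.
Posterior log-odds = -2.4624, so posterior odds = exp(-2.4624) = 0.085233.

Posterior odds ≈ 0.085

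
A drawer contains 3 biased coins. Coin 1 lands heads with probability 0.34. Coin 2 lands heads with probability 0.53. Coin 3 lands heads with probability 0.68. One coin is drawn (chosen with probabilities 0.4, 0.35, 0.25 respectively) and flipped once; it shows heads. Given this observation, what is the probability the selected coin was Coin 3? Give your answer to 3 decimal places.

P(heads|C1) = 0.34; P(heads|C2) = 0.53; P(heads|C3) = 0.68.
Prior × likelihood for each source: 0.4·0.34=0.1360, 0.35·0.53=0.1855, 0.25·0.68=0.1700. Summing gives P(heads) = 0.49150.
P(Coin 3 | heads) = 0.1700 / 0.49150 = 0.346.

Posterior probability ≈ 0.346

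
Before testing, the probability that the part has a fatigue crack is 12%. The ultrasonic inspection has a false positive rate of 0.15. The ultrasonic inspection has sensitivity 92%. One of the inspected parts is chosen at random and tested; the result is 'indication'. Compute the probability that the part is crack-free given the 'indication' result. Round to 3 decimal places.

Let H be the event that the part has a fatigue crack. P(H) = 0.12, so P(¬H) = 0.88. With E the 'indication' result, P(E|H) = 0.92 and P(E|¬H) = 0.15.
P(E) = 0.92·0.12 + 0.15·0.88 = 0.11040 + 0.13200 = 0.24240.
By Bayes' theorem, P(H|E) = 0.11040 / 0.24240 = 0.455. Hence P(¬H|E) = 1 − 0.455 = 0.545.

P(¬H | E) ≈ 0.545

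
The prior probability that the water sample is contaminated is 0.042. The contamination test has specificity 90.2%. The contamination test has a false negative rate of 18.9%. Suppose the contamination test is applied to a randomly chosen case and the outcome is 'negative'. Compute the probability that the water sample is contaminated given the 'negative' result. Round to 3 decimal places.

P(H | E) ≈ 0.009

Let H be the event that the water sample is contaminated. P(H) = 0.042, so P(¬H) = 0.958. With E the 'negative' result, P(E|H) = 0.189 and P(E|¬H) = 0.902.
P(E) = 0.189·0.042 + 0.902·0.958 = 0.0079380 + 0.86412 = 0.87205.
By Bayes' theorem, P(H|E) = 0.0079380 / 0.87205 = 0.009.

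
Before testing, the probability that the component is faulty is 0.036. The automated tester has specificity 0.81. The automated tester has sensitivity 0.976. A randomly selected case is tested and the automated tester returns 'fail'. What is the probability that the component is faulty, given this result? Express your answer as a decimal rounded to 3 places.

P(H | E) ≈ 0.161

Write H for 'the component is faulty'. Prior odds H:¬H = 0.036/0.964 = 0.037344. For the 'fail' outcome, the likelihood ratio is 0.976/0.19 = 5.1368.
Posterior odds = 0.037344 × 5.1368 = 0.19183, so P(H|E) = 0.19183/(1+0.19183) = 0.161.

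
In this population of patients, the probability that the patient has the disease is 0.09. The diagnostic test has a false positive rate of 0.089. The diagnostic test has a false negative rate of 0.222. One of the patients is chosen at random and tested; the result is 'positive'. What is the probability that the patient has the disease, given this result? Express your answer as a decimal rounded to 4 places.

Write H for 'the patient has the disease'. Prior odds H:¬H = 0.09/0.91 = 0.098901. For the 'positive' outcome, the likelihood ratio is 0.778/0.089 = 8.7416.
Posterior odds = 0.098901 × 8.7416 = 0.86455, so P(H|E) = 0.86455/(1+0.86455) = 0.4637.

P(H | E) ≈ 0.4637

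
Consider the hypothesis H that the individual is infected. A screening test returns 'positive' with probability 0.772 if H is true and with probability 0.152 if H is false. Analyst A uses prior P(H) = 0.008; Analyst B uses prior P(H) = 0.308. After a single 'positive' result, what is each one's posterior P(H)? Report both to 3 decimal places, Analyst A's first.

Analyst A: 0.039; Analyst B: 0.693

The likelihood ratio for a 'positive' result is 0.772/0.152 = 5.0789.
Analyst A: prior odds 0.008/0.992 = 0.0080645; posterior odds 0.040959; posterior probability 0.039.
Analyst B: prior odds 0.308/0.692 = 0.44509; posterior odds 2.2606; posterior probability 0.693.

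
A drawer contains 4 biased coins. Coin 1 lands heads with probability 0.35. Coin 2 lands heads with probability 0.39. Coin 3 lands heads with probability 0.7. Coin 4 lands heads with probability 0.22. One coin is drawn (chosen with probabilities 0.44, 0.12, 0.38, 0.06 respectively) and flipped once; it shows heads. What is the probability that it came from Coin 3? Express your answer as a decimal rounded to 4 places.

Posterior probability ≈ 0.5542

Tabulate prior·likelihood by source: [1] prior 0.44, lik 0.35, product 0.1540; [2] prior 0.12, lik 0.39, product 0.04680; [3] prior 0.38, lik 0.7, product 0.2660; [4] prior 0.06, lik 0.22, product 0.01320.
Normalizing constant = 0.48000; the posterior for Coin 3 is its product over the sum, 0.2660/0.48000 = 0.5542.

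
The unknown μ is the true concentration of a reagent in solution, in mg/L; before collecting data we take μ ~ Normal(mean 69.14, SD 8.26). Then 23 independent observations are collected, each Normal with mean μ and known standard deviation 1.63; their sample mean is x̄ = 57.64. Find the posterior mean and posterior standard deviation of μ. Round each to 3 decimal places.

Prior precision 1/τ₀² = 1/8.26² = 0.0146568; data precision n/σ² = 23/1.63² = 8.65671.
Posterior precision = 0.0146568 + 8.65671 = 8.67136, giving posterior SD = 1/√8.67136 = 0.340.
Posterior mean = (0.0146568·69.14 + 8.65671·57.64) / 8.67136 = 57.659.

Posterior mean ≈ 57.659; posterior SD ≈ 0.340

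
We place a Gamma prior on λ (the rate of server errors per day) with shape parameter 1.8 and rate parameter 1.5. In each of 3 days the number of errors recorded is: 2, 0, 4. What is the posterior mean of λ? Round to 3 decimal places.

Posterior mean ≈ 1.733

Total count ∑xᵢ = 6 over n = 3 days.
Gamma is conjugate to the Poisson likelihood: posterior is Gamma(shape = 1.8+6 = 7.8, rate = 1.5+3 = 4.5).
Posterior mean = shape/rate = 7.8/4.5 = 1.733.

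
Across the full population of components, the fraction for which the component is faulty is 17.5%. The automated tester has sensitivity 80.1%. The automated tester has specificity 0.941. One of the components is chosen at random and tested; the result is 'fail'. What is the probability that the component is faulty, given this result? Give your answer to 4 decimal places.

P(H | E) ≈ 0.7423

Write H for 'the component is faulty'. Prior odds H:¬H = 0.175/0.825 = 0.21212. For the 'fail' outcome, the likelihood ratio is 0.801/0.059 = 13.576.
Posterior odds = 0.21212 × 13.576 = 2.8798, so P(H|E) = 2.8798/(1+2.8798) = 0.7423.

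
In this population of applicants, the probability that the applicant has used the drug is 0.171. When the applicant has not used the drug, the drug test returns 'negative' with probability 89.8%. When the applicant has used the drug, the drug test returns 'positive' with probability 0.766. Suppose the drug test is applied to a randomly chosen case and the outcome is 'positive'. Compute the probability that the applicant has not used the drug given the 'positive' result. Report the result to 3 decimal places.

P(¬H | E) ≈ 0.392

Let H be the event that the applicant has used the drug. P(H) = 0.171, so P(¬H) = 0.829. With E the 'positive' result, P(E|H) = 0.766 and P(E|¬H) = 0.102.
P(E) = 0.766·0.171 + 0.102·0.829 = 0.13099 + 0.084558 = 0.21554.
By Bayes' theorem, P(H|E) = 0.13099 / 0.21554 = 0.608. Hence P(¬H|E) = 1 − 0.608 = 0.392.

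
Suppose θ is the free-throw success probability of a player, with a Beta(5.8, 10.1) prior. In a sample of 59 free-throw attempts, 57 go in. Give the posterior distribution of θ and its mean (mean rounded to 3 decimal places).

Posterior: Beta(62.8, 12.1); mean ≈ 0.838

Observing 57 successes and 2 failures updates Beta(5.8, 10.1) by adding the success and failure counts to the two shape parameters: α = 5.8+57 = 62.8, β = 10.1+2 = 12.1.
Posterior mean = α/(α+β) = 62.8/74.9 = 0.838.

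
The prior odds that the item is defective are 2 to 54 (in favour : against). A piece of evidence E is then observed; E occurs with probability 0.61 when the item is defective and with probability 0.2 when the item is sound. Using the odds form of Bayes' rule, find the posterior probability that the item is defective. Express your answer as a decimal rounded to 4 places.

Posterior probability ≈ 0.1015

Prior odds = 2/54 = 0.037037. In log-odds, ln(0.037037) = -3.2958.
Add log likelihood ratio: ln(3.0500) = 1.1151.
Posterior log-odds = -2.1807, so posterior odds = exp(-2.1807) = 0.11296. Converting, P(H|E) = 0.11296/1.1130 = 0.1015.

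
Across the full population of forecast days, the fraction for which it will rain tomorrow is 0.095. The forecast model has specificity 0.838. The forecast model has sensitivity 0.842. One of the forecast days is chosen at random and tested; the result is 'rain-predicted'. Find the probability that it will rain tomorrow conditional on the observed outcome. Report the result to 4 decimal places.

Write H for 'it will rain tomorrow'. Prior odds H:¬H = 0.095/0.905 = 0.10497. For the 'rain-predicted' outcome, the likelihood ratio is 0.842/0.162 = 5.1975.
Posterior odds = 0.10497 × 5.1975 = 0.54560, so P(H|E) = 0.54560/(1+0.54560) = 0.3530.

P(H | E) ≈ 0.3530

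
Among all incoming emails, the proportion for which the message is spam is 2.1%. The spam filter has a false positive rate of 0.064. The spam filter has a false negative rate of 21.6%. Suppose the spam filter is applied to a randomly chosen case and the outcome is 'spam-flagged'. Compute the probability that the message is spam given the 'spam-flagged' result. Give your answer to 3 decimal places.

Write H for 'the message is spam'. Prior odds H:¬H = 0.021/0.979 = 0.021450. For the 'spam-flagged' outcome, the likelihood ratio is 0.784/0.064 = 12.250.
Posterior odds = 0.021450 × 12.250 = 0.26277, so P(H|E) = 0.26277/(1+0.26277) = 0.208.

P(H | E) ≈ 0.208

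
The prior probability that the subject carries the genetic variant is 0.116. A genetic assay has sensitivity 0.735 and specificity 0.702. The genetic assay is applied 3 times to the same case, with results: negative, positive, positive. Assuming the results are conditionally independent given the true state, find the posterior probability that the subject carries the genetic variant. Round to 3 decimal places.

With H the event that the subject carries the genetic variant, the joint likelihood of the observed sequence is P(data|H) = 0.265·0.735·0.735 = 0.14316 and P(data|¬H) = 0.702·0.298·0.298 = 0.062340.
Bayes: P(H|data) = 0.116·0.14316 / (0.116·0.14316 + 0.884·0.062340) = 0.016607/0.071715 = 0.2316.

Posterior P(H) ≈ 0.232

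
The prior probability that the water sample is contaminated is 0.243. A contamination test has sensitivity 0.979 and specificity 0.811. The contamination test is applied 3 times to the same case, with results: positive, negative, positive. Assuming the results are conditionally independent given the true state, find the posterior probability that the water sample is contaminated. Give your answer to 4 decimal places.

Let H be the event that the water sample is contaminated; start with P(H) = 0.243. P('positive'|H) = 0.979, P('positive'|¬H) = 0.189.
Update on result 1 ('positive'): P(H) ← 0.979·0.2430 / (0.979·0.2430 + 0.189·0.7570) = 0.23790/0.38097 = 0.6245.
Update on result 2 ('negative'): P(H) ← 0.021·0.6245 / (0.021·0.6245 + 0.811·0.3755) = 0.013113/0.31768 = 0.0413.
Update on result 3 ('positive'): P(H) ← 0.979·0.0413 / (0.979·0.0413 + 0.189·0.9587) = 0.040411/0.22161 = 0.1824.

Posterior P(H) ≈ 0.1824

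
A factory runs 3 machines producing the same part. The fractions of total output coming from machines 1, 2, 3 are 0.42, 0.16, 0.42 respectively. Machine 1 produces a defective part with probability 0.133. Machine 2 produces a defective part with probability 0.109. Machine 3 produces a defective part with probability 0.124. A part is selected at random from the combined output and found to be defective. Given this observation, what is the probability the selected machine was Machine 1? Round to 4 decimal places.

Tabulate prior·likelihood by source: [1] prior 0.42, lik 0.133, product 0.05586; [2] prior 0.16, lik 0.109, product 0.01744; [3] prior 0.42, lik 0.124, product 0.05208.
Normalizing constant = 0.12538; the posterior for Machine 1 is its product over the sum, 0.05586/0.12538 = 0.4455.

Posterior probability ≈ 0.4455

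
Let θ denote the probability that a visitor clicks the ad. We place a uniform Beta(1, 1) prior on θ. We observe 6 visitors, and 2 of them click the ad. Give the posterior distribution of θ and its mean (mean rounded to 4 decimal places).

Posterior: Beta(3, 5); mean ≈ 0.3750

The binomial likelihood is conjugate to the Beta prior: with 2 successes and 4 failures, the posterior is Beta(1+2, 1+4) = Beta(3, 5).
E[θ | data] = 3/(3+5) = 0.3750.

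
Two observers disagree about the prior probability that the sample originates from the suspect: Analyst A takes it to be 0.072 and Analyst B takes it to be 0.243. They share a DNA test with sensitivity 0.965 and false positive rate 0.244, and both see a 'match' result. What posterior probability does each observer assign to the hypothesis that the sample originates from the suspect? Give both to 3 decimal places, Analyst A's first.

Analyst A: 0.235; Analyst B: 0.559

The likelihood ratio for a 'match' result is 0.965/0.244 = 3.9549.
Analyst A: prior odds 0.072/0.928 = 0.077586; posterior odds 0.30685; posterior probability 0.235.
Analyst B: prior odds 0.243/0.757 = 0.32100; posterior odds 1.2695; posterior probability 0.559.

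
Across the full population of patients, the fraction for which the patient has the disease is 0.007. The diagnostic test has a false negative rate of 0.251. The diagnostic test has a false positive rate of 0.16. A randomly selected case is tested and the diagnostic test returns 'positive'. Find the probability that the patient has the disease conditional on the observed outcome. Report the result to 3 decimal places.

Write H for 'the patient has the disease'. Prior odds H:¬H = 0.007/0.993 = 0.0070493. For the 'positive' outcome, the likelihood ratio is 0.749/0.16 = 4.6812.
Posterior odds = 0.0070493 × 4.6812 = 0.033000, so P(H|E) = 0.033000/(1+0.033000) = 0.032.

P(H | E) ≈ 0.032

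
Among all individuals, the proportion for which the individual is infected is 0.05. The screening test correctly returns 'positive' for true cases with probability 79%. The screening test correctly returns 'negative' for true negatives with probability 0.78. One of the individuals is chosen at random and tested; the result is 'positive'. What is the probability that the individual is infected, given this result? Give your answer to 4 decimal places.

P(H | E) ≈ 0.1590

Write H for 'the individual is infected'. Prior odds H:¬H = 0.05/0.95 = 0.052632. For the 'positive' outcome, the likelihood ratio is 0.79/0.22 = 3.5909.
Posterior odds = 0.052632 × 3.5909 = 0.18900, so P(H|E) = 0.18900/(1+0.18900) = 0.1590.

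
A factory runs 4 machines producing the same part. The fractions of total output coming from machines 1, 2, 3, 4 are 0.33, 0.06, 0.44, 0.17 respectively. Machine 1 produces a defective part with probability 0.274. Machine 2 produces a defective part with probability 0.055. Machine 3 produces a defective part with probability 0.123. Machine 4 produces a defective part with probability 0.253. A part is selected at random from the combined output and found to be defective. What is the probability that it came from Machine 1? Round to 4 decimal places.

Posterior probability ≈ 0.4738

P(defective|M1) = 0.274; P(defective|M2) = 0.055; P(defective|M3) = 0.123; P(defective|M4) = 0.253.
Prior × likelihood for each source: 0.33·0.274=0.09042, 0.06·0.055=0.003300, 0.44·0.123=0.05412, 0.17·0.253=0.04301. Summing gives P(defective) = 0.19085.
P(Machine 1 | defective) = 0.09042 / 0.19085 = 0.4738.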